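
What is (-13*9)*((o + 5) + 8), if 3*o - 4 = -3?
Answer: -1560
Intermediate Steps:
o = 1/3 (o = 4/3 + (1/3)*(-3) = 4/3 - 1 = 1/3 ≈ 0.33333)
(-13*9)*((o + 5) + 8) = (-13*9)*((1/3 + 5) + 8) = -117*(16/3 + 8) = -117*40/3 = -1560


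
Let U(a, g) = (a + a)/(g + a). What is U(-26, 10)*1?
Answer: 13/4 ≈ 3.2500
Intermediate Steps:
U(a, g) = 2*a/(a + g) (U(a, g) = (2*a)/(a + g) = 2*a/(a + g))
U(-26, 10)*1 = (2*(-26)/(-26 + 10))*1 = (2*(-26)/(-16))*1 = (2*(-26)*(-1/16))*1 = (13/4)*1 = 13/4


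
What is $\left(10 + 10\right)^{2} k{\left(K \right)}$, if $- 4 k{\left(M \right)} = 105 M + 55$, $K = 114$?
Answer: $-1202500$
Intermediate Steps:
$k{\left(M \right)} = - \frac{55}{4} - \frac{105 M}{4}$ ($k{\left(M \right)} = - \frac{105 M + 55}{4} = - \frac{55 + 105 M}{4} = - \frac{55}{4} - \frac{105 M}{4}$)
$\left(10 + 10\right)^{2} k{\left(K \right)} = \left(10 + 10\right)^{2} \left(- \frac{55}{4} - \frac{5985}{2}\right) = 20^{2} \left(- \frac{55}{4} - \frac{5985}{2}\right) = 400 \left(- \frac{12025}{4}\right) = -1202500$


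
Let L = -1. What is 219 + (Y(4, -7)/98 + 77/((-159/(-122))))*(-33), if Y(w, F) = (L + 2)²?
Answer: -8990995/5194 ≈ -1731.0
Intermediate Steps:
Y(w, F) = 1 (Y(w, F) = (-1 + 2)² = 1² = 1)
219 + (Y(4, -7)/98 + 77/((-159/(-122))))*(-33) = 219 + (1/98 + 77/((-159/(-122))))*(-33) = 219 + (1*(1/98) + 77/((-159*(-1/122))))*(-33) = 219 + (1/98 + 77/(159/122))*(-33) = 219 + (1/98 + 77*(122/159))*(-33) = 219 + (1/98 + 9394/159)*(-33) = 219 + (920771/15582)*(-33) = 219 - 10128481/5194 = -8990995/5194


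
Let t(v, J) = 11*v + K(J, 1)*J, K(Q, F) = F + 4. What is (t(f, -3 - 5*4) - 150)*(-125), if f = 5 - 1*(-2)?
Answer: 23500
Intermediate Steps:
f = 7 (f = 5 + 2 = 7)
K(Q, F) = 4 + F
t(v, J) = 5*J + 11*v (t(v, J) = 11*v + (4 + 1)*J = 11*v + 5*J = 5*J + 11*v)
(t(f, -3 - 5*4) - 150)*(-125) = ((5*(-3 - 5*4) + 11*7) - 150)*(-125) = ((5*(-3 - 20) + 77) - 150)*(-125) = ((5*(-23) + 77) - 150)*(-125) = ((-115 + 77) - 150)*(-125) = (-38 - 150)*(-125) = -188*(-125) = 23500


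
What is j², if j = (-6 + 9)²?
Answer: 81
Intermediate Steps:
j = 9 (j = 3² = 9)
j² = 9² = 81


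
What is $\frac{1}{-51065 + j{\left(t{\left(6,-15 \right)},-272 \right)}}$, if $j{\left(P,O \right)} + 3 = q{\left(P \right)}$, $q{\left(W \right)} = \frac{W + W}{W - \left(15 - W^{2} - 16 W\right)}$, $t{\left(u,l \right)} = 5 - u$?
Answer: $- \frac{31}{1583106} \approx -1.9582 \cdot 10^{-5}$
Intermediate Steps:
$q{\left(W \right)} = \frac{2 W}{-15 + W^{2} + 17 W}$ ($q{\left(W \right)} = \frac{2 W}{W + \left(-15 + W^{2} + 16 W\right)} = \frac{2 W}{-15 + W^{2} + 17 W}$)
$j{\left(P,O \right)} = -3 + \frac{2 P}{-15 + P^{2} + 17 P}$
$\frac{1}{-51065 + j{\left(t{\left(6,-15 \right)},-272 \right)}} = \frac{1}{-51065 + \frac{45 - 49 \left(5 - 6\right) - 3 \left(5 - 6\right)^{2}}{-15 + \left(5 - 6\right)^{2} + 17 \left(5 - 6\right)}} = \frac{1}{-51065 + \frac{45 - -49 - 3 \left(-1\right)^{2}}{-15 + \left(-1\right)^{2} + 17 \left(-1\right)}} = \frac{1}{-51065 + \frac{45 + 49 - 3}{-15 + 1 - 17}} = \frac{1}{-51065 + \frac{45 + 49 - 3}{-31}} = \frac{1}{-51065 - \frac{91}{31}} = \frac{1}{- \frac{1583106}{31}} = - \frac{31}{1583106}$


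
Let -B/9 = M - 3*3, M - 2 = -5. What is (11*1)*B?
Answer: 1188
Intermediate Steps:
M = -3 (M = 2 - 5 = -3)
B = 108 (B = -9*(-3 - 3*3) = -9*(-3 - 9) = -9*(-12) = 108)
(11*1)*B = (11*1)*108 = 11*108 = 1188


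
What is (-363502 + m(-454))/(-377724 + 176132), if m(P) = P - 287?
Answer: 364243/201592 ≈ 1.8068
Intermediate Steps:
m(P) = -287 + P
(-363502 + m(-454))/(-377724 + 176132) = (-363502 + (-287 - 454))/(-377724 + 176132) = (-363502 - 741)/(-201592) = -364243*(-1/201592) = 364243/201592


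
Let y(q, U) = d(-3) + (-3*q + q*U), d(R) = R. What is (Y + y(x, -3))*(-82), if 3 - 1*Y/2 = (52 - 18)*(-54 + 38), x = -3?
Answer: -90938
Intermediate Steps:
Y = 1094 (Y = 6 - 2*(52 - 18)*(-54 + 38) = 6 - 68*(-16) = 6 - 2*(-544) = 6 + 1088 = 1094)
y(q, U) = -3 - 3*q + U*q (y(q, U) = -3 + (-3*q + q*U) = -3 + (-3*q + U*q) = -3 - 3*q + U*q)
(Y + y(x, -3))*(-82) = (1094 + (-3 - 3*(-3) - 3*(-3)))*(-82) = (1094 + (-3 + 9 + 9))*(-82) = (1094 + 15)*(-82) = 1109*(-82) = -90938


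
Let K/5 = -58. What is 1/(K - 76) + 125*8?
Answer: 365999/366 ≈ 1000.0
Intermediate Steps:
K = -290 (K = 5*(-58) = -290)
1/(K - 76) + 125*8 = 1/(-290 - 76) + 125*8 = 1/(-366) + 1000 = -1/366 + 1000 = 365999/366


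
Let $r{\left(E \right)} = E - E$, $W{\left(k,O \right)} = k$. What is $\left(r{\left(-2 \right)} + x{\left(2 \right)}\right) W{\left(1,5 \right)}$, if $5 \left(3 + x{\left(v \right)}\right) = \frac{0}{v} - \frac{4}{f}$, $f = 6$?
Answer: $- \frac{47}{15} \approx -3.1333$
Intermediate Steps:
$r{\left(E \right)} = 0$
$x{\left(v \right)} = - \frac{47}{15}$ ($x{\left(v \right)} = -3 + \frac{\frac{0}{v} - \frac{4}{6}}{5} = -3 + \frac{0 - \frac{2}{3}}{5} = -3 + \frac{1}{5} \left(- \frac{2}{3}\right) = -3 - \frac{2}{15} = - \frac{47}{15}$)
$\left(r{\left(-2 \right)} + x{\left(2 \right)}\right) W{\left(1,5 \right)} = \left(0 - \frac{47}{15}\right) 1 = \left(- \frac{47}{15}\right) 1 = - \frac{47}{15}$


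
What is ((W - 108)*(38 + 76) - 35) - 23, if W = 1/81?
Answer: -333952/27 ≈ -12369.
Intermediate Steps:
W = 1/81 ≈ 0.012346
((W - 108)*(38 + 76) - 35) - 23 = ((1/81 - 108)*(38 + 76) - 35) - 23 = (-8747/81*114 - 35) - 23 = (-332386/27 - 35) - 23 = -333331/27 - 23 = -333952/27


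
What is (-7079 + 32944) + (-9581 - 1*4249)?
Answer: 12035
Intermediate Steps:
(-7079 + 32944) + (-9581 - 1*4249) = 25865 + (-9581 - 4249) = 25865 - 13830 = 12035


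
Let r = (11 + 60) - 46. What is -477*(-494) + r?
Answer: 235663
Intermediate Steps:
r = 25 (r = 71 - 46 = 25)
-477*(-494) + r = -477*(-494) + 25 = 235638 + 25 = 235663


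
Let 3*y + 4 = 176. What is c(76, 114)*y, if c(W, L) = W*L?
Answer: 496736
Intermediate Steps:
y = 172/3 (y = -4/3 + (⅓)*176 = -4/3 + 176/3 = 172/3 ≈ 57.333)
c(W, L) = L*W
c(76, 114)*y = (114*76)*(172/3) = 8664*(172/3) = 496736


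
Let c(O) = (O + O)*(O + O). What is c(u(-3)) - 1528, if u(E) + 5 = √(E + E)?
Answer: -1452 - 40*I*√6 ≈ -1452.0 - 97.98*I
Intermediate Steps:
u(E) = -5 + √2*√E (u(E) = -5 + √(E + E) = -5 + √(2*E) = -5 + √2*√E)
c(O) = 4*O² (c(O) = (2*O)*(2*O) = 4*O²)
c(u(-3)) - 1528 = 4*(-5 + √2*√(-3))² - 1528 = 4*(-5 + √2*(I*√3))² - 1528 = 4*(-5 + I*√6)² - 1528 = -1528 + 4*(-5 + I*√6)²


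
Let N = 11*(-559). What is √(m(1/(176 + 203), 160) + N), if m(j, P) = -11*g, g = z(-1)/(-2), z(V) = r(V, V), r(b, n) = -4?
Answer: 11*I*√51 ≈ 78.556*I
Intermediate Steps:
z(V) = -4
N = -6149
g = 2 (g = -4/(-2) = -4*(-½) = 2)
m(j, P) = -22 (m(j, P) = -11*2 = -22)
√(m(1/(176 + 203), 160) + N) = √(-22 - 6149) = √(-6171) = 11*I*√51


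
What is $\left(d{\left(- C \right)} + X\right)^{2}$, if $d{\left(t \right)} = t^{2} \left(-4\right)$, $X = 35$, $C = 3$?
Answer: $1$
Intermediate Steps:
$d{\left(t \right)} = - 4 t^{2}$
$\left(d{\left(- C \right)} + X\right)^{2} = \left(- 4 \left(\left(-1\right) 3\right)^{2} + 35\right)^{2} = \left(- 4 \left(-3\right)^{2} + 35\right)^{2} = \left(\left(-4\right) 9 + 35\right)^{2} = \left(-36 + 35\right)^{2} = \left(-1\right)^{2} = 1$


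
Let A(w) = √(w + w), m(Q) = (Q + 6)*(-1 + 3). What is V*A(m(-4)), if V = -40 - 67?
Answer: -214*√2 ≈ -302.64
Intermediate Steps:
m(Q) = 12 + 2*Q (m(Q) = (6 + Q)*2 = 12 + 2*Q)
V = -107
A(w) = √2*√w (A(w) = √(2*w) = √2*√w)
V*A(m(-4)) = -107*√2*√(12 + 2*(-4)) = -107*√2*√(12 - 8) = -107*√2*√4 = -107*√2*2 = -214*√2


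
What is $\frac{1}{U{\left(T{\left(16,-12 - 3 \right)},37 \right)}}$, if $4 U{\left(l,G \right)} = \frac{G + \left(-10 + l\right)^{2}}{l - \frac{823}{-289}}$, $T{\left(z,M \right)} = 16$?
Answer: $\frac{21788}{21097} \approx 1.0328$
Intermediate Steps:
$U{\left(l,G \right)} = \frac{G + \left(-10 + l\right)^{2}}{4 \left(\frac{823}{289} + l\right)}$ ($U{\left(l,G \right)} = \frac{\left(G + \left(-10 + l\right)^{2}\right) \frac{1}{l - \frac{823}{-289}}}{4} = \frac{\left(G + \left(-10 + l\right)^{2}\right) \frac{1}{l - - \frac{823}{289}}}{4} = \frac{\left(G + \left(-10 + l\right)^{2}\right) \frac{1}{l + \frac{823}{289}}}{4} = \frac{\left(G + \left(-10 + l\right)^{2}\right) \frac{1}{\frac{823}{289} + l}}{4} = \frac{\frac{1}{\frac{823}{289} + l} \left(G + \left(-10 + l\right)^{2}\right)}{4} = \frac{G + \left(-10 + l\right)^{2}}{4 \left(\frac{823}{289} + l\right)}$)
$\frac{1}{U{\left(T{\left(16,-12 - 3 \right)},37 \right)}} = \frac{1}{\frac{289}{4} \frac{1}{823 + 289 \cdot 16} \left(37 + \left(-10 + 16\right)^{2}\right)} = \frac{1}{\frac{289}{4} \frac{1}{823 + 4624} \left(37 + 6^{2}\right)} = \frac{1}{\frac{289}{4} \cdot \frac{1}{5447} \left(37 + 36\right)} = \frac{1}{\frac{289}{4} \cdot \frac{1}{5447} \cdot 73} = \frac{1}{\frac{21097}{21788}} = \frac{21788}{21097}$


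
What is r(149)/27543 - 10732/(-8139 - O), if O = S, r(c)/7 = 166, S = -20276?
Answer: -281488282/334289391 ≈ -0.84205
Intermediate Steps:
r(c) = 1162 (r(c) = 7*166 = 1162)
O = -20276
r(149)/27543 - 10732/(-8139 - O) = 1162/27543 - 10732/(-8139 - 1*(-20276)) = 1162*(1/27543) - 10732/(-8139 + 20276) = 1162/27543 - 10732/12137 = -281488282/334289391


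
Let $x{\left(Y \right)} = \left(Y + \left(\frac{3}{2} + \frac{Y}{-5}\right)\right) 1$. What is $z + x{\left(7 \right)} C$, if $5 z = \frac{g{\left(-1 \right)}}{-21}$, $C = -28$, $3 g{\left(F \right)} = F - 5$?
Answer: $- \frac{20872}{105} \approx -198.78$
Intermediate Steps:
$g{\left(F \right)} = - \frac{5}{3} + \frac{F}{3}$ ($g{\left(F \right)} = \frac{F - 5}{3} = \frac{-5 + F}{3} = - \frac{5}{3} + \frac{F}{3}$)
$x{\left(Y \right)} = \frac{3}{2} + \frac{4 Y}{5}$ ($x{\left(Y \right)} = \left(Y + \left(3 \cdot \frac{1}{2} + Y \left(- \frac{1}{5}\right)\right)\right) 1 = \left(Y - \left(- \frac{3}{2} + \frac{Y}{5}\right)\right) 1 = \left(\frac{3}{2} + \frac{4 Y}{5}\right) 1 = \frac{3}{2} + \frac{4 Y}{5}$)
$z = \frac{2}{105}$ ($z = \frac{\left(- \frac{5}{3} + \frac{1}{3} \left(-1\right)\right) \frac{1}{-21}}{5} = \frac{\left(- \frac{5}{3} - \frac{1}{3}\right) \left(- \frac{1}{21}\right)}{5} = \frac{\left(-2\right) \left(- \frac{1}{21}\right)}{5} = \frac{1}{5} \cdot \frac{2}{21} = \frac{2}{105} \approx 0.019048$)
$z + x{\left(7 \right)} C = \frac{2}{105} + \left(\frac{3}{2} + \frac{4}{5} \cdot 7\right) \left(-28\right) = \frac{2}{105} + \left(\frac{3}{2} + \frac{28}{5}\right) \left(-28\right) = \frac{2}{105} + \frac{71}{10} \left(-28\right) = \frac{2}{105} - \frac{994}{5} = - \frac{20872}{105}$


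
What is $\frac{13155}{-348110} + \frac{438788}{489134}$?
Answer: $\frac{14631193291}{17027243674} \approx 0.85928$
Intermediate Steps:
$\frac{13155}{-348110} + \frac{438788}{489134} = 13155 \left(- \frac{1}{348110}\right) + 438788 \cdot \frac{1}{489134} = - \frac{2631}{69622} + \frac{219394}{244567} = \frac{14631193291}{17027243674}$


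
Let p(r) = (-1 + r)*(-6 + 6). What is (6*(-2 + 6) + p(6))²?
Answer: 576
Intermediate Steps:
p(r) = 0 (p(r) = (-1 + r)*0 = 0)
(6*(-2 + 6) + p(6))² = (6*(-2 + 6) + 0)² = (6*4 + 0)² = (24 + 0)² = 24² = 576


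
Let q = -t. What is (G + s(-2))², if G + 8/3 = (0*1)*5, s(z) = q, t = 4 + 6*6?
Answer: 16384/9 ≈ 1820.4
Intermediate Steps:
t = 40 (t = 4 + 36 = 40)
q = -40 (q = -1*40 = -40)
s(z) = -40
G = -8/3 (G = -8/3 + (0*1)*5 = -8/3 + 0*5 = -8/3 + 0 = -8/3 ≈ -2.6667)
(G + s(-2))² = (-8/3 - 40)² = (-128/3)² = 16384/9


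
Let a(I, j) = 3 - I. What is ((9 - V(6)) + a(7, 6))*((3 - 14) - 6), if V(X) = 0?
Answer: -85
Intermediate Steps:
((9 - V(6)) + a(7, 6))*((3 - 14) - 6) = ((9 - 1*0) + (3 - 1*7))*((3 - 14) - 6) = ((9 + 0) + (3 - 7))*(-11 - 6) = (9 - 4)*(-17) = 5*(-17) = -85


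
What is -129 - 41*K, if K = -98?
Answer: 3889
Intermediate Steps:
-129 - 41*K = -129 - 41*(-98) = -129 + 4018 = 3889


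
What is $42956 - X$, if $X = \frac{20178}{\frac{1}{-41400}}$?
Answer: $835412156$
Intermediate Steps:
$X = -835369200$ ($X = \frac{20178}{- \frac{1}{41400}} = 20178 \left(-41400\right) = -835369200$)
$42956 - X = 42956 - -835369200 = 42956 + 835369200 = 835412156$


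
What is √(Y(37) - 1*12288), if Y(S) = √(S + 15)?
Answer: √(-12288 + 2*√13) ≈ 110.82*I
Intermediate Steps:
Y(S) = √(15 + S)
√(Y(37) - 1*12288) = √(√(15 + 37) - 1*12288) = √(√52 - 12288) = √(2*√13 - 12288) = √(-12288 + 2*√13)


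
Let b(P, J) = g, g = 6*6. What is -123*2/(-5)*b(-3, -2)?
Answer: 8856/5 ≈ 1771.2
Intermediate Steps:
g = 36
b(P, J) = 36
-123*2/(-5)*b(-3, -2) = -123*2/(-5)*36 = -123*2*(-1/5)*36 = -(-246)*36/5 = -123*(-72/5) = 8856/5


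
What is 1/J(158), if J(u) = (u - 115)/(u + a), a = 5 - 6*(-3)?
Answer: 181/43 ≈ 4.2093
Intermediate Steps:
a = 23 (a = 5 + 18 = 23)
J(u) = (-115 + u)/(23 + u) (J(u) = (u - 115)/(u + 23) = (-115 + u)/(23 + u))
1/J(158) = 1/((-115 + 158)/(23 + 158)) = 1/(43/181) = 181/43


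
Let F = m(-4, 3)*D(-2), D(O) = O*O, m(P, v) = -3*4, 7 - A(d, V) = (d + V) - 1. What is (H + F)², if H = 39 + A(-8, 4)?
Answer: 9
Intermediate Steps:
A(d, V) = 8 - V - d (A(d, V) = 7 - ((d + V) - 1) = 7 - ((V + d) - 1) = 7 - (-1 + V + d) = 7 + (1 - V - d) = 8 - V - d)
m(P, v) = -12
D(O) = O²
H = 51 (H = 39 + (8 - 1*4 - 1*(-8)) = 39 + (8 - 4 + 8) = 39 + 12 = 51)
F = -48 (F = -12*(-2)² = -12*4 = -48)
(H + F)² = (51 - 48)² = 3² = 9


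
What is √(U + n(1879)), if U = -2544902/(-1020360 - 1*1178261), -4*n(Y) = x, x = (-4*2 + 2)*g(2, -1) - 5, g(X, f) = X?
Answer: √104557983048465/4397242 ≈ 2.3254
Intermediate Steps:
x = -17 (x = (-4*2 + 2)*2 - 5 = (-8 + 2)*2 - 5 = -6*2 - 5 = -12 - 5 = -17)
n(Y) = 17/4 (n(Y) = -¼*(-17) = 17/4)
U = 2544902/2198621 (U = -2544902/(-1020360 - 1178261) = -2544902/(-2198621) = -2544902*(-1/2198621) = 2544902/2198621 ≈ 1.1575)
√(U + n(1879)) = √(2544902/2198621 + 17/4) = √(47556165/8794484) = √104557983048465/4397242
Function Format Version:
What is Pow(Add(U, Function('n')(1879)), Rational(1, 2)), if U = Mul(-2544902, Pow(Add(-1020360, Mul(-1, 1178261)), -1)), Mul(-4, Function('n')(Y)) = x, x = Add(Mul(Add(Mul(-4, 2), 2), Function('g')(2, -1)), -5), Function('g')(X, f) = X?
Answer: Mul(Rational(1, 4397242), Pow(104557983048465, Rational(1, 2))) ≈ 2.3254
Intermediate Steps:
x = -17 (x = Add(Mul(Add(Mul(-4, 2), 2), 2), -5) = Add(Mul(Add(-8, 2), 2), -5) = Add(Mul(-6, 2), -5) = Add(-12, -5) = -17)
Function('n')(Y) = Rational(17, 4) (Function('n')(Y) = Mul(Rational(-1, 4), -17) = Rational(17, 4))
U = Rational(2544902, 2198621) (U = Mul(-2544902, Pow(Add(-1020360, -1178261), -1)) = Mul(-2544902, Pow(-2198621, -1)) = Mul(-2544902, Rational(-1, 2198621)) = Rational(2544902, 2198621) ≈ 1.1575)
Pow(Add(U, Function('n')(1879)), Rational(1, 2)) = Pow(Add(Rational(2544902, 2198621), Rational(17, 4)), Rational(1, 2)) = Pow(Rational(47556165, 8794484), Rational(1, 2)) = Mul(Rational(1, 4397242), Pow(104557983048465, Rational(1, 2)))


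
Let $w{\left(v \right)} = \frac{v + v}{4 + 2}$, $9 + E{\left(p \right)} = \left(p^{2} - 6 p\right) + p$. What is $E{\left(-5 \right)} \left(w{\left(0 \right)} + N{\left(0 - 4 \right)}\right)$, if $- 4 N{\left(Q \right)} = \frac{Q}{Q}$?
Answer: $- \frac{41}{4} \approx -10.25$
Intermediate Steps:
$N{\left(Q \right)} = - \frac{1}{4}$ ($N{\left(Q \right)} = - \frac{Q \frac{1}{Q}}{4} = \left(- \frac{1}{4}\right) 1 = - \frac{1}{4}$)
$E{\left(p \right)} = -9 + p^{2} - 5 p$ ($E{\left(p \right)} = -9 + \left(\left(p^{2} - 6 p\right) + p\right) = -9 + \left(p^{2} - 5 p\right) = -9 + p^{2} - 5 p$)
$w{\left(v \right)} = \frac{v}{3}$ ($w{\left(v \right)} = \frac{2 v}{6} = 2 v \frac{1}{6} = \frac{v}{3}$)
$E{\left(-5 \right)} \left(w{\left(0 \right)} + N{\left(0 - 4 \right)}\right) = \left(-9 + \left(-5\right)^{2} - -25\right) \left(\frac{1}{3} \cdot 0 - \frac{1}{4}\right) = \left(-9 + 25 + 25\right) \left(0 - \frac{1}{4}\right) = 41 \left(- \frac{1}{4}\right) = - \frac{41}{4}$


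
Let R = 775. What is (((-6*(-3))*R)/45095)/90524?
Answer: 1395/408217978 ≈ 3.4173e-6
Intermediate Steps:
(((-6*(-3))*R)/45095)/90524 = ((-6*(-3)*775)/45095)/90524 = ((18*775)*(1/45095))*(1/90524) = (13950*(1/45095))*(1/90524) = (2790/9019)*(1/90524) = 1395/408217978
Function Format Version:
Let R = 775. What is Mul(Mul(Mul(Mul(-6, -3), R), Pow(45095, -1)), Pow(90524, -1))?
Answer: Rational(1395, 408217978) ≈ 3.4173e-6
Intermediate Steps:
Mul(Mul(Mul(Mul(-6, -3), R), Pow(45095, -1)), Pow(90524, -1)) = Mul(Mul(Mul(Mul(-6, -3), 775), Pow(45095, -1)), Pow(90524, -1)) = Mul(Mul(Mul(18, 775), Rational(1, 45095)), Rational(1, 90524)) = Mul(Mul(13950, Rational(1, 45095)), Rational(1, 90524)) = Mul(Rational(2790, 9019), Rational(1, 90524)) = Rational(1395, 408217978)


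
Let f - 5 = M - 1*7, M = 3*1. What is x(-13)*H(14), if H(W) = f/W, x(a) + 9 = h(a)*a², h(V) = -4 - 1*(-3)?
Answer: -89/7 ≈ -12.714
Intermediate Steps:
M = 3
f = 1 (f = 5 + (3 - 1*7) = 5 + (3 - 7) = 5 - 4 = 1)
h(V) = -1 (h(V) = -4 + 3 = -1)
x(a) = -9 - a²
H(W) = 1/W
x(-13)*H(14) = (-9 - 1*(-13)²)/14 = (-9 - 1*169)*(1/14) = (-9 - 169)*(1/14) = -178*1/14 = -89/7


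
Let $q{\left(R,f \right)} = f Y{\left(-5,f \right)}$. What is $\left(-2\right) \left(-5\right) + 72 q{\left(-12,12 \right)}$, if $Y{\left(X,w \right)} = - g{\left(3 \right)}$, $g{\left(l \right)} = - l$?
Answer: $2602$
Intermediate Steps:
$Y{\left(X,w \right)} = 3$ ($Y{\left(X,w \right)} = - \left(-1\right) 3 = \left(-1\right) \left(-3\right) = 3$)
$q{\left(R,f \right)} = 3 f$ ($q{\left(R,f \right)} = f 3 = 3 f$)
$\left(-2\right) \left(-5\right) + 72 q{\left(-12,12 \right)} = \left(-2\right) \left(-5\right) + 72 \cdot 3 \cdot 12 = 10 + 72 \cdot 36 = 10 + 2592 = 2602$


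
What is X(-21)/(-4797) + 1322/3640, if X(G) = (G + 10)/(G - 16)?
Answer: 9023093/24848460 ≈ 0.36312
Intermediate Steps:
X(G) = (10 + G)/(-16 + G)
X(-21)/(-4797) + 1322/3640 = ((10 - 21)/(-16 - 21))/(-4797) + 1322/3640 = (-11/(-37))*(-1/4797) + 1322*(1/3640) = -1/37*(-11)*(-1/4797) + 661/1820 = (11/37)*(-1/4797) + 661/1820 = -11/177489 + 661/1820 = 9023093/24848460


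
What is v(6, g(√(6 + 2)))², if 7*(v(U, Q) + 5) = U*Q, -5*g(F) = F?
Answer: 30913/1225 + 24*√2/7 ≈ 30.084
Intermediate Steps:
g(F) = -F/5
v(U, Q) = -5 + Q*U/7 (v(U, Q) = -5 + (U*Q)/7 = -5 + (Q*U)/7 = -5 + Q*U/7)
v(6, g(√(6 + 2)))² = (-5 + (⅐)*(-√(6 + 2)/5)*6)² = (-5 + (⅐)*(-2*√2/5)*6)² = (-5 - 12*√2/35)²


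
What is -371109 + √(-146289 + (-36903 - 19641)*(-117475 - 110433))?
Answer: -371109 + √12886683663 ≈ -2.5759e+5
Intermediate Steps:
-371109 + √(-146289 + (-36903 - 19641)*(-117475 - 110433)) = -371109 + √(-146289 - 56544*(-227908)) = -371109 + √(-146289 + 12886829952) = -371109 + √12886683663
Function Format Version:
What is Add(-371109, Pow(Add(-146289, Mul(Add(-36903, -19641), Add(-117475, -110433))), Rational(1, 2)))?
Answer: Add(-371109, Pow(12886683663, Rational(1, 2))) ≈ -2.5759e+5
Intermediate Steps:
Add(-371109, Pow(Add(-146289, Mul(Add(-36903, -19641), Add(-117475, -110433))), Rational(1, 2))) = Add(-371109, Pow(Add(-146289, Mul(-56544, -227908)), Rational(1, 2))) = Add(-371109, Pow(Add(-146289, 12886829952), Rational(1, 2))) = Add(-371109, Pow(12886683663, Rational(1, 2)))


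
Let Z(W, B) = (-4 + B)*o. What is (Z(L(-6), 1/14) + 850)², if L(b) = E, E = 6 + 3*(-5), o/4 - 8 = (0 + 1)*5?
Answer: 20430400/49 ≈ 4.1695e+5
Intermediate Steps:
o = 52 (o = 32 + 4*((0 + 1)*5) = 32 + 4*(1*5) = 32 + 4*5 = 32 + 20 = 52)
E = -9 (E = 6 - 15 = -9)
L(b) = -9
Z(W, B) = -208 + 52*B (Z(W, B) = (-4 + B)*52 = -208 + 52*B)
(Z(L(-6), 1/14) + 850)² = ((-208 + 52/14) + 850)² = ((-208 + 52*(1/14)) + 850)² = ((-208 + 26/7) + 850)² = (-1430/7 + 850)² = (4520/7)² = 20430400/49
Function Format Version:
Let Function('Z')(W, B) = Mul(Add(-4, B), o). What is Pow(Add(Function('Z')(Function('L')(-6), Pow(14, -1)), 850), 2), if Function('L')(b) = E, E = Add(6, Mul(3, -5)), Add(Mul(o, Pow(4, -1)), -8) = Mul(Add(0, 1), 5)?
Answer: Rational(20430400, 49) ≈ 4.1695e+5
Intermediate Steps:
o = 52 (o = Add(32, Mul(4, Mul(Add(0, 1), 5))) = Add(32, Mul(4, Mul(1, 5))) = Add(32, Mul(4, 5)) = Add(32, 20) = 52)
E = -9 (E = Add(6, -15) = -9)
Function('L')(b) = -9
Function('Z')(W, B) = Add(-208, Mul(52, B)) (Function('Z')(W, B) = Mul(Add(-4, B), 52) = Add(-208, Mul(52, B)))
Pow(Add(Function('Z')(Function('L')(-6), Pow(14, -1)), 850), 2) = Pow(Add(Add(-208, Mul(52, Pow(14, -1))), 850), 2) = Pow(Add(Add(-208, Mul(52, Rational(1, 14))), 850), 2) = Pow(Add(Add(-208, Rational(26, 7)), 850), 2) = Pow(Add(Rational(-1430, 7), 850), 2) = Pow(Rational(4520, 7), 2) = Rational(20430400, 49)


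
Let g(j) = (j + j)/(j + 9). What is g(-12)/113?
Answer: 8/113 ≈ 0.070796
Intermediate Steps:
g(j) = 2*j/(9 + j) (g(j) = (2*j)/(9 + j) = 2*j/(9 + j))
g(-12)/113 = (2*(-12)/(9 - 12))/113 = (2*(-12)/(-3))/113 = (2*(-12)*(-⅓))/113 = (1/113)*8 = 8/113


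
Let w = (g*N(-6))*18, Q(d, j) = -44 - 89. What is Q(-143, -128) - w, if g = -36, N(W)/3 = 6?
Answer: 11531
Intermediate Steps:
Q(d, j) = -133
N(W) = 18 (N(W) = 3*6 = 18)
w = -11664 (w = -36*18*18 = -648*18 = -11664)
Q(-143, -128) - w = -133 - 1*(-11664) = -133 + 11664 = 11531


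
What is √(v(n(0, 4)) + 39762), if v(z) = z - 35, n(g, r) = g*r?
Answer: √39727 ≈ 199.32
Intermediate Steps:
v(z) = -35 + z
√(v(n(0, 4)) + 39762) = √((-35 + 0*4) + 39762) = √((-35 + 0) + 39762) = √(-35 + 39762) = √39727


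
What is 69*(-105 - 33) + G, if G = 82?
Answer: -9440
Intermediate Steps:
69*(-105 - 33) + G = 69*(-105 - 33) + 82 = 69*(-138) + 82 = -9522 + 82 = -9440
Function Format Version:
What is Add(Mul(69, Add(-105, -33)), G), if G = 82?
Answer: -9440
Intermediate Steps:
Add(Mul(69, Add(-105, -33)), G) = Add(Mul(69, Add(-105, -33)), 82) = Add(Mul(69, -138), 82) = Add(-9522, 82) = -9440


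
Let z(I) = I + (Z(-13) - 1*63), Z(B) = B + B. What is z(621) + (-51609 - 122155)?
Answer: -173232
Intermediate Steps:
Z(B) = 2*B
z(I) = -89 + I (z(I) = I + (2*(-13) - 1*63) = I + (-26 - 63) = I - 89 = -89 + I)
z(621) + (-51609 - 122155) = (-89 + 621) + (-51609 - 122155) = 532 - 173764 = -173232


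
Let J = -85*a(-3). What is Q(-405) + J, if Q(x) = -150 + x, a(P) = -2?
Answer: -385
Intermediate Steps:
J = 170 (J = -85*(-2) = 170)
Q(-405) + J = (-150 - 405) + 170 = -555 + 170 = -385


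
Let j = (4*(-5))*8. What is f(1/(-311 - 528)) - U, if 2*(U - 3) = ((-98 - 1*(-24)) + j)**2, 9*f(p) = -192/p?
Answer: -28447/3 ≈ -9482.3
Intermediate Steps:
j = -160 (j = -20*8 = -160)
f(p) = -64/(3*p) (f(p) = (-192/p)/9 = -64/(3*p))
U = 27381 (U = 3 + ((-98 - 1*(-24)) - 160)**2/2 = 3 + ((-98 + 24) - 160)**2/2 = 3 + (-74 - 160)**2/2 = 3 + (1/2)*(-234)**2 = 3 + (1/2)*54756 = 3 + 27378 = 27381)
f(1/(-311 - 528)) - U = -64/(3*(1/(-311 - 528))) - 1*27381 = -64/(3*(1/(-839))) - 27381 = -64/(3*(-1/839)) - 27381 = -64/3*(-839) - 27381 = 53696/3 - 27381 = -28447/3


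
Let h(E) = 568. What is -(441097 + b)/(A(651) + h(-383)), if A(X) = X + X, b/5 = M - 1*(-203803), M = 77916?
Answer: -924846/935 ≈ -989.14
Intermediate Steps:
b = 1408595 (b = 5*(77916 - 1*(-203803)) = 5*(77916 + 203803) = 5*281719 = 1408595)
A(X) = 2*X
-(441097 + b)/(A(651) + h(-383)) = -(441097 + 1408595)/(2*651 + 568) = -1849692/(1302 + 568) = -1849692/1870 = -1*924846/935 = -924846/935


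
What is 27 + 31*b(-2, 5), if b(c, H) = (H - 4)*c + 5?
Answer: 120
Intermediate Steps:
b(c, H) = 5 + c*(-4 + H) (b(c, H) = (-4 + H)*c + 5 = c*(-4 + H) + 5 = 5 + c*(-4 + H))
27 + 31*b(-2, 5) = 27 + 31*(5 - 4*(-2) + 5*(-2)) = 27 + 31*(5 + 8 - 10) = 27 + 31*3 = 27 + 93 = 120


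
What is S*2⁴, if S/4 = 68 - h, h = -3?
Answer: 4544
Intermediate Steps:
S = 284 (S = 4*(68 - 1*(-3)) = 4*(68 + 3) = 4*71 = 284)
S*2⁴ = 284*2⁴ = 284*16 = 4544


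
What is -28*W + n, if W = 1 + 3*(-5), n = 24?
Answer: 416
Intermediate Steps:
W = -14 (W = 1 - 15 = -14)
-28*W + n = -28*(-14) + 24 = 392 + 24 = 416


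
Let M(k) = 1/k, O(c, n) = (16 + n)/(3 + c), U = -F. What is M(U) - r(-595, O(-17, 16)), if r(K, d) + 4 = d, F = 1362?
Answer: 59921/9534 ≈ 6.2850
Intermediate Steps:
U = -1362 (U = -1*1362 = -1362)
O(c, n) = (16 + n)/(3 + c)
r(K, d) = -4 + d
M(U) - r(-595, O(-17, 16)) = 1/(-1362) - (-4 + (16 + 16)/(3 - 17)) = -1/1362 - (-4 + 32/(-14)) = -1/1362 - (-4 - 1/14*32) = -1/1362 - (-4 - 16/7) = -1/1362 - 1*(-44/7) = -1/1362 + 44/7 = 59921/9534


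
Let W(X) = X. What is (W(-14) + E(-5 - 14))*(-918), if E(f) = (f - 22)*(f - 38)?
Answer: -2132514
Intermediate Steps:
E(f) = (-38 + f)*(-22 + f) (E(f) = (-22 + f)*(-38 + f) = (-38 + f)*(-22 + f))
(W(-14) + E(-5 - 14))*(-918) = (-14 + (836 + (-5 - 14)² - 60*(-5 - 14)))*(-918) = (-14 + (836 + (-19)² - 60*(-19)))*(-918) = (-14 + (836 + 361 + 1140))*(-918) = (-14 + 2337)*(-918) = 2323*(-918) = -2132514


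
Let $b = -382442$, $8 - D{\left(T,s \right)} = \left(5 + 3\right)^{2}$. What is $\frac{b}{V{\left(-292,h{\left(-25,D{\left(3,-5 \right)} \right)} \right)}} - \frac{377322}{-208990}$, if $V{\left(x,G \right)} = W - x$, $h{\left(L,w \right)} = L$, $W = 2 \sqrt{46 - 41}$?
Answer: $- \frac{2913298651099}{2226892945} + \frac{191221 \sqrt{5}}{21311} \approx -1288.2$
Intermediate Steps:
$D{\left(T,s \right)} = -56$ ($D{\left(T,s \right)} = 8 - \left(5 + 3\right)^{2} = 8 - 8^{2} = 8 - 64 = -56$)
$W = 2 \sqrt{5} \approx 4.4721$
$V{\left(x,G \right)} = - x + 2 \sqrt{5}$ ($V{\left(x,G \right)} = 2 \sqrt{5} - x = - x + 2 \sqrt{5}$)
$\frac{b}{V{\left(-292,h{\left(-25,D{\left(3,-5 \right)} \right)} \right)}} - \frac{377322}{-208990} = - \frac{382442}{\left(-1\right) \left(-292\right) + 2 \sqrt{5}} - \frac{377322}{-208990} = - \frac{382442}{292 + 2 \sqrt{5}} - - \frac{188661}{104495} = - \frac{382442}{292 + 2 \sqrt{5}} + \frac{188661}{104495} = \frac{188661}{104495} - \frac{382442}{292 + 2 \sqrt{5}}$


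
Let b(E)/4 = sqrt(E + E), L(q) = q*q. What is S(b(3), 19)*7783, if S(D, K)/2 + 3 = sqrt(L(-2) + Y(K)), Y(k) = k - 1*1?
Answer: -46698 + 15566*sqrt(22) ≈ 26313.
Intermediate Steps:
L(q) = q**2
b(E) = 4*sqrt(2)*sqrt(E) (b(E) = 4*sqrt(E + E) = 4*sqrt(2*E) = 4*(sqrt(2)*sqrt(E)) = 4*sqrt(2)*sqrt(E))
Y(k) = -1 + k (Y(k) = k - 1 = -1 + k)
S(D, K) = -6 + 2*sqrt(3 + K) (S(D, K) = -6 + 2*sqrt((-2)**2 + (-1 + K)) = -6 + 2*sqrt(4 + (-1 + K)) = -6 + 2*sqrt(3 + K))
S(b(3), 19)*7783 = (-6 + 2*sqrt(3 + 19))*7783 = (-6 + 2*sqrt(22))*7783 = -46698 + 15566*sqrt(22)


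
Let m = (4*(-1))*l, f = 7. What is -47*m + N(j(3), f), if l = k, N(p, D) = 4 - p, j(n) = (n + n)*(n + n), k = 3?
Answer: 532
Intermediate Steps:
j(n) = 4*n² (j(n) = (2*n)*(2*n) = 4*n²)
l = 3
m = -12 (m = (4*(-1))*3 = -4*3 = -12)
-47*m + N(j(3), f) = -47*(-12) + (4 - 4*3²) = 564 + (4 - 4*9) = 564 + (4 - 1*36) = 564 + (4 - 36) = 564 - 32 = 532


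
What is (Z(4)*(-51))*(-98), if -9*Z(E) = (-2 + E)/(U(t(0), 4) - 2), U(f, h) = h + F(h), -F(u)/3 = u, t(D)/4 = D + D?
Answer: 1666/15 ≈ 111.07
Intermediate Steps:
t(D) = 8*D (t(D) = 4*(D + D) = 4*(2*D) = 8*D)
F(u) = -3*u
U(f, h) = -2*h (U(f, h) = h - 3*h = -2*h)
Z(E) = -1/45 + E/90 (Z(E) = -(-2 + E)/(9*(-2*4 - 2)) = -(-2 + E)/(9*(-8 - 2)) = -(-2 + E)/(9*(-10)) = -(-2 + E)*(-1)/(9*10) = -(⅕ - E/10)/9 = -1/45 + E/90)
(Z(4)*(-51))*(-98) = ((-1/45 + (1/90)*4)*(-51))*(-98) = ((-1/45 + 2/45)*(-51))*(-98) = ((1/45)*(-51))*(-98) = -17/15*(-98) = 1666/15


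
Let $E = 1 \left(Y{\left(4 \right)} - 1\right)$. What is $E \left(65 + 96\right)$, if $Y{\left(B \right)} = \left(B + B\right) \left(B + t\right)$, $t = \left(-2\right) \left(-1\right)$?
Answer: $7567$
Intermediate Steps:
$t = 2$
$Y{\left(B \right)} = 2 B \left(2 + B\right)$ ($Y{\left(B \right)} = \left(B + B\right) \left(B + 2\right) = 2 B \left(2 + B\right)$)
$E = 47$ ($E = 1 \left(2 \cdot 4 \left(2 + 4\right) - 1\right) = 1 \left(2 \cdot 4 \cdot 6 - 1\right) = 1 \left(48 - 1\right) = 1 \cdot 47 = 47$)
$E \left(65 + 96\right) = 47 \left(65 + 96\right) = 47 \cdot 161 = 7567$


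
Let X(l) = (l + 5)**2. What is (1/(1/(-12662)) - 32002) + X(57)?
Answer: -40820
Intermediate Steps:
X(l) = (5 + l)**2
(1/(1/(-12662)) - 32002) + X(57) = (1/(1/(-12662)) - 32002) + (5 + 57)**2 = (1/(-1/12662) - 32002) + 62**2 = (-12662 - 32002) + 3844 = -44664 + 3844 = -40820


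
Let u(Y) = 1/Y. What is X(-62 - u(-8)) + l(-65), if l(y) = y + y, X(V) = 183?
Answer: 53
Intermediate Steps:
l(y) = 2*y
X(-62 - u(-8)) + l(-65) = 183 + 2*(-65) = 183 - 130 = 53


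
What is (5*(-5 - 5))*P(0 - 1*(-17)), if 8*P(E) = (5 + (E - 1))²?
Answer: -11025/4 ≈ -2756.3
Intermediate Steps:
P(E) = (4 + E)²/8 (P(E) = (5 + (E - 1))²/8 = (5 + (-1 + E))²/8 = (4 + E)²/8)
(5*(-5 - 5))*P(0 - 1*(-17)) = (5*(-5 - 5))*((4 + (0 - 1*(-17)))²/8) = (5*(-10))*((4 + (0 + 17))²/8) = -25*(4 + 17)²/4 = -25*21²/4 = -25*441/4 = -50*441/8 = -11025/4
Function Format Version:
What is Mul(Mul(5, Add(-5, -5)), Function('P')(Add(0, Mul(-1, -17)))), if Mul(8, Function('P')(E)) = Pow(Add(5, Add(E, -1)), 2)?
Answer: Rational(-11025, 4) ≈ -2756.3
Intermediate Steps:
Function('P')(E) = Mul(Rational(1, 8), Pow(Add(4, E), 2)) (Function('P')(E) = Mul(Rational(1, 8), Pow(Add(5, Add(E, -1)), 2)) = Mul(Rational(1, 8), Pow(Add(5, Add(-1, E)), 2)) = Mul(Rational(1, 8), Pow(Add(4, E), 2)))
Mul(Mul(5, Add(-5, -5)), Function('P')(Add(0, Mul(-1, -17)))) = Mul(Mul(5, Add(-5, -5)), Mul(Rational(1, 8), Pow(Add(4, Add(0, Mul(-1, -17))), 2))) = Mul(Mul(5, -10), Mul(Rational(1, 8), Pow(Add(4, Add(0, 17)), 2))) = Mul(-50, Mul(Rational(1, 8), Pow(Add(4, 17), 2))) = Mul(-50, Mul(Rational(1, 8), Pow(21, 2))) = Mul(-50, Mul(Rational(1, 8), 441)) = Mul(-50, Rational(441, 8)) = Rational(-11025, 4)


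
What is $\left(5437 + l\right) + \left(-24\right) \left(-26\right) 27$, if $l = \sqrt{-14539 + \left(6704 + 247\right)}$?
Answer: $22285 + 2 i \sqrt{1897} \approx 22285.0 + 87.109 i$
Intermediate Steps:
$l = 2 i \sqrt{1897}$ ($l = \sqrt{-14539 + 6951} = \sqrt{-7588} = 2 i \sqrt{1897} \approx 87.109 i$)
$\left(5437 + l\right) + \left(-24\right) \left(-26\right) 27 = \left(5437 + 2 i \sqrt{1897}\right) + \left(-24\right) \left(-26\right) 27 = \left(5437 + 2 i \sqrt{1897}\right) + 624 \cdot 27 = \left(5437 + 2 i \sqrt{1897}\right) + 16848 = 22285 + 2 i \sqrt{1897}$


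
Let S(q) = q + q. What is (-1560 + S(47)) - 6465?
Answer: -7931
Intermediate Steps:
S(q) = 2*q
(-1560 + S(47)) - 6465 = (-1560 + 2*47) - 6465 = (-1560 + 94) - 6465 = -1466 - 6465 = -7931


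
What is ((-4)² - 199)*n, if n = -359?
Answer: 65697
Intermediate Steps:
((-4)² - 199)*n = ((-4)² - 199)*(-359) = (16 - 199)*(-359) = -183*(-359) = 65697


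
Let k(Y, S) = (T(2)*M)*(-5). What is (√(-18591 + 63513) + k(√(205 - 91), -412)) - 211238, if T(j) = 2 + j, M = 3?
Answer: -211298 + √44922 ≈ -2.1109e+5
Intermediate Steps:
k(Y, S) = -60 (k(Y, S) = ((2 + 2)*3)*(-5) = (4*3)*(-5) = 12*(-5) = -60)
(√(-18591 + 63513) + k(√(205 - 91), -412)) - 211238 = (√(-18591 + 63513) - 60) - 211238 = (√44922 - 60) - 211238 = (-60 + √44922) - 211238 = -211298 + √44922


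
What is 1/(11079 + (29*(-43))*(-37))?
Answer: 1/57218 ≈ 1.7477e-5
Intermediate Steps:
1/(11079 + (29*(-43))*(-37)) = 1/(11079 - 1247*(-37)) = 1/(11079 + 46139) = 1/57218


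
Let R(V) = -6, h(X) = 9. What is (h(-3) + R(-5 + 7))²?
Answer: 9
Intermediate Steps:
(h(-3) + R(-5 + 7))² = (9 - 6)² = 3² = 9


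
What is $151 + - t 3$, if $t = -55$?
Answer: $316$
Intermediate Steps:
$151 + - t 3 = 151 + \left(-1\right) \left(-55\right) 3 = 151 + 55 \cdot 3 = 151 + 165 = 316$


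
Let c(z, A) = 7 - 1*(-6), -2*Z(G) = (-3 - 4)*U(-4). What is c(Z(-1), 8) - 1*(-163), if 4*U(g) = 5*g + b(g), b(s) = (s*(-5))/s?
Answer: 176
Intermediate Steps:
b(s) = -5 (b(s) = (-5*s)/s = -5)
U(g) = -5/4 + 5*g/4 (U(g) = (5*g - 5)/4 = (-5 + 5*g)/4 = -5/4 + 5*g/4)
Z(G) = -175/8 (Z(G) = -(-3 - 4)*(-5/4 + (5/4)*(-4))/2 = -(-7)*(-5/4 - 5)/2 = -(-7)*(-25)/(2*4) = -1/2*175/4 = -175/8)
c(z, A) = 13 (c(z, A) = 7 + 6 = 13)
c(Z(-1), 8) - 1*(-163) = 13 - 1*(-163) = 13 + 163 = 176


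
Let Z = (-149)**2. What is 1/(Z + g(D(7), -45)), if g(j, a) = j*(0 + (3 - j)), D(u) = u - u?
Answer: 1/22201 ≈ 4.5043e-5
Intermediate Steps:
D(u) = 0
g(j, a) = j*(3 - j)
Z = 22201
1/(Z + g(D(7), -45)) = 1/(22201 + 0*(3 - 1*0)) = 1/(22201 + 0*(3 + 0)) = 1/(22201 + 0*3) = 1/(22201 + 0) = 1/22201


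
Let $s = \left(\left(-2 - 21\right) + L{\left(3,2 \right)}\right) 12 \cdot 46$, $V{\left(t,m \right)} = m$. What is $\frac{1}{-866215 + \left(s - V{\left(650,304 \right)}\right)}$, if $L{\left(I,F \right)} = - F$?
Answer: $- \frac{1}{880319} \approx -1.136 \cdot 10^{-6}$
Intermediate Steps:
$s = -13800$ ($s = \left(\left(-2 - 21\right) - 2\right) 12 \cdot 46 = \left(-23 - 2\right) 12 \cdot 46 = \left(-25\right) 12 \cdot 46 = \left(-300\right) 46 = -13800$)
$\frac{1}{-866215 + \left(s - V{\left(650,304 \right)}\right)} = \frac{1}{-866215 - 14104} = \frac{1}{-880319} = - \frac{1}{880319}$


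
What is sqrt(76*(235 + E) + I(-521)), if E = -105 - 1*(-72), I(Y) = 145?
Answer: sqrt(15497) ≈ 124.49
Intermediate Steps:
E = -33 (E = -105 + 72 = -33)
sqrt(76*(235 + E) + I(-521)) = sqrt(76*(235 - 33) + 145) = sqrt(76*202 + 145) = sqrt(15352 + 145) = sqrt(15497)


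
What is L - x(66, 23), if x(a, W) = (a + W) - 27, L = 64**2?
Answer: 4034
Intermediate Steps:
L = 4096
x(a, W) = -27 + W + a (x(a, W) = (W + a) - 27 = -27 + W + a)
L - x(66, 23) = 4096 - (-27 + 23 + 66) = 4096 - 1*62 = 4096 - 62 = 4034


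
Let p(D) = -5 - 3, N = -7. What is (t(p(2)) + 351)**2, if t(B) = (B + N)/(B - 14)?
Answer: 59861169/484 ≈ 1.2368e+5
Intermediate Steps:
p(D) = -8
t(B) = (-7 + B)/(-14 + B) (t(B) = (B - 7)/(B - 14) = (-7 + B)/(-14 + B))
(t(p(2)) + 351)**2 = ((-7 - 8)/(-14 - 8) + 351)**2 = (-15/(-22) + 351)**2 = (-1/22*(-15) + 351)**2 = (15/22 + 351)**2 = (7737/22)**2 = 59861169/484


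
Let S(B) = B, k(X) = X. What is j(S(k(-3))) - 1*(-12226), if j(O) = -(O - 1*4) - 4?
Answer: 12229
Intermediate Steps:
j(O) = -O (j(O) = -(O - 4) - 4 = -(-4 + O) - 4 = (4 - O) - 4 = -O)
j(S(k(-3))) - 1*(-12226) = -1*(-3) - 1*(-12226) = 3 + 12226 = 12229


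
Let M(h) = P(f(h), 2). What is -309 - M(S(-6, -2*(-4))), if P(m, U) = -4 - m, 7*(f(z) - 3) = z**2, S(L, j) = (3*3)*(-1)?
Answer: -2033/7 ≈ -290.43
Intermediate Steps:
S(L, j) = -9 (S(L, j) = 9*(-1) = -9)
f(z) = 3 + z**2/7
M(h) = -7 - h**2/7 (M(h) = -4 - (3 + h**2/7) = -4 + (-3 - h**2/7) = -7 - h**2/7)
-309 - M(S(-6, -2*(-4))) = -309 - (-7 - 1/7*(-9)**2) = -309 - (-7 - 1/7*81) = -309 - (-7 - 81/7) = -309 - 1*(-130/7) = -309 + 130/7 = -2033/7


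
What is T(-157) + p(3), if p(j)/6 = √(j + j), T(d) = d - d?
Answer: 6*√6 ≈ 14.697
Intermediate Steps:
T(d) = 0
p(j) = 6*√2*√j (p(j) = 6*√(j + j) = 6*√(2*j) = 6*(√2*√j) = 6*√2*√j)
T(-157) + p(3) = 0 + 6*√2*√3 = 0 + 6*√6 = 6*√6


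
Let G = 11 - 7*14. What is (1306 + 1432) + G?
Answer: 2651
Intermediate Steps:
G = -87 (G = 11 - 98 = -87)
(1306 + 1432) + G = (1306 + 1432) - 87 = 2738 - 87 = 2651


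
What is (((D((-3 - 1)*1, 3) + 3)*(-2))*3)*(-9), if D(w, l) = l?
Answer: 324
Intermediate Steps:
(((D((-3 - 1)*1, 3) + 3)*(-2))*3)*(-9) = (((3 + 3)*(-2))*3)*(-9) = ((6*(-2))*3)*(-9) = -12*3*(-9) = -36*(-9) = 324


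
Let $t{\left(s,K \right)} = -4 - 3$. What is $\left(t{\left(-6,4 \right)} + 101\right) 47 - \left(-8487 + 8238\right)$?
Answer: $4667$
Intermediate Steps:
$t{\left(s,K \right)} = -7$
$\left(t{\left(-6,4 \right)} + 101\right) 47 - \left(-8487 + 8238\right) = \left(-7 + 101\right) 47 - \left(-8487 + 8238\right) = 94 \cdot 47 - -249 = 4418 + 249 = 4667$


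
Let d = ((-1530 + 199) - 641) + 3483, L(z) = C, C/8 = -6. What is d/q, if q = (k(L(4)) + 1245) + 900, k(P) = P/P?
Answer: 1511/2146 ≈ 0.70410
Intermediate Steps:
C = -48 (C = 8*(-6) = -48)
L(z) = -48
k(P) = 1
d = 1511 (d = (-1331 - 641) + 3483 = -1972 + 3483 = 1511)
q = 2146 (q = (1 + 1245) + 900 = 1246 + 900 = 2146)
d/q = 1511/2146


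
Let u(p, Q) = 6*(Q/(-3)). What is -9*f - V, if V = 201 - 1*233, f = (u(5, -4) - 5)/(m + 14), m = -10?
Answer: 101/4 ≈ 25.250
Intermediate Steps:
u(p, Q) = -2*Q (u(p, Q) = 6*(Q*(-1/3)) = 6*(-Q/3) = -2*Q)
f = 3/4 (f = (-2*(-4) - 5)/(-10 + 14) = (8 - 5)/4 = 3*(1/4) = 3/4 ≈ 0.75000)
V = -32 (V = 201 - 233 = -32)
-9*f - V = -9*3/4 - 1*(-32) = -27/4 + 32 = 101/4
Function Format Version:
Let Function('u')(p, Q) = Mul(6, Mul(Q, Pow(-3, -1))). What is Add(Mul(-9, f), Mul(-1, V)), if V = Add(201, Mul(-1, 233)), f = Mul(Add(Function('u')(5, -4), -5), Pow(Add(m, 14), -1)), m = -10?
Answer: Rational(101, 4) ≈ 25.250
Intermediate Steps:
Function('u')(p, Q) = Mul(-2, Q) (Function('u')(p, Q) = Mul(6, Mul(Q, Rational(-1, 3))) = Mul(6, Mul(Rational(-1, 3), Q)) = Mul(-2, Q))
f = Rational(3, 4) (f = Mul(Add(Mul(-2, -4), -5), Pow(Add(-10, 14), -1)) = Mul(Add(8, -5), Pow(4, -1)) = Mul(3, Rational(1, 4)) = Rational(3, 4) ≈ 0.75000)
V = -32 (V = Add(201, -233) = -32)
Add(Mul(-9, f), Mul(-1, V)) = Add(Mul(-9, Rational(3, 4)), Mul(-1, -32)) = Add(Rational(-27, 4), 32) = Rational(101, 4)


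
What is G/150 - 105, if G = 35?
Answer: -3143/30 ≈ -104.77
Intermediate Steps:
G/150 - 105 = 35/150 - 105 = 35*(1/150) - 105 = 7/30 - 105 = -3143/30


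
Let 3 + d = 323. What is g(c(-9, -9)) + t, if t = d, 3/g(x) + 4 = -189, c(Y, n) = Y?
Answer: 61757/193 ≈ 319.98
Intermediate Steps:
g(x) = -3/193 (g(x) = 3/(-4 - 189) = 3/(-193) = 3*(-1/193) = -3/193)
d = 320 (d = -3 + 323 = 320)
t = 320
g(c(-9, -9)) + t = -3/193 + 320 = 61757/193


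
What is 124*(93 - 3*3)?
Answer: 10416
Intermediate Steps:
124*(93 - 3*3) = 124*(93 - 9) = 124*84 = 10416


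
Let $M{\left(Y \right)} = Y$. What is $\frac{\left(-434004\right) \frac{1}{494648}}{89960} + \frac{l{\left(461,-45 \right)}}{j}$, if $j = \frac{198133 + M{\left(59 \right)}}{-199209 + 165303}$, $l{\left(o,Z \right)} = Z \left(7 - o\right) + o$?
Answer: $- \frac{164164883737197419}{45933611804080} \approx -3574.0$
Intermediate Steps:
$l{\left(o,Z \right)} = o + Z \left(7 - o\right)$
$j = - \frac{33032}{5651}$ ($j = \frac{198133 + 59}{-199209 + 165303} = \frac{198192}{-33906} = 198192 \left(- \frac{1}{33906}\right) = - \frac{33032}{5651} \approx -5.8453$)
$\frac{\left(-434004\right) \frac{1}{494648}}{89960} + \frac{l{\left(461,-45 \right)}}{j} = \frac{\left(-434004\right) \frac{1}{494648}}{89960} + \frac{461 + 7 \left(-45\right) - \left(-45\right) 461}{- \frac{33032}{5651}} = \left(-434004\right) \frac{1}{494648} \cdot \frac{1}{89960} + \left(461 - 315 + 20745\right) \left(- \frac{5651}{33032}\right) = \left(- \frac{108501}{123662}\right) \frac{1}{89960} + 20891 \left(- \frac{5651}{33032}\right) = - \frac{108501}{11124633520} - \frac{118055041}{33032} = - \frac{164164883737197419}{45933611804080}$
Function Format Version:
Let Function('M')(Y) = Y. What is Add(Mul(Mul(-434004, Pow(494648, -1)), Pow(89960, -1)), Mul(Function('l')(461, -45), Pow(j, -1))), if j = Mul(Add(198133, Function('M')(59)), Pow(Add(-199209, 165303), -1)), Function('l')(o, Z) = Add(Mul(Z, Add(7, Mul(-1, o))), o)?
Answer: Rational(-164164883737197419, 45933611804080) ≈ -3574.0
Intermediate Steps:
Function('l')(o, Z) = Add(o, Mul(Z, Add(7, Mul(-1, o))))
j = Rational(-33032, 5651) (j = Mul(Add(198133, 59), Pow(Add(-199209, 165303), -1)) = Mul(198192, Pow(-33906, -1)) = Mul(198192, Rational(-1, 33906)) = Rational(-33032, 5651) ≈ -5.8453)
Add(Mul(Mul(-434004, Pow(494648, -1)), Pow(89960, -1)), Mul(Function('l')(461, -45), Pow(j, -1))) = Add(Mul(Mul(-434004, Pow(494648, -1)), Pow(89960, -1)), Mul(Add(461, Mul(7, -45), Mul(-1, -45, 461)), Pow(Rational(-33032, 5651), -1))) = Add(Mul(Mul(-434004, Rational(1, 494648)), Rational(1, 89960)), Mul(Add(461, -315, 20745), Rational(-5651, 33032))) = Add(Mul(Rational(-108501, 123662), Rational(1, 89960)), Mul(20891, Rational(-5651, 33032))) = Add(Rational(-108501, 11124633520), Rational(-118055041, 33032)) = Rational(-164164883737197419, 45933611804080)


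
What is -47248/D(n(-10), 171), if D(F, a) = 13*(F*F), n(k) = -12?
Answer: -2953/117 ≈ -25.239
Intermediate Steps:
D(F, a) = 13*F**2
-47248/D(n(-10), 171) = -47248/(13*(-12)**2) = -47248/(13*144) = -47248/1872 = -47248*1/1872 = -2953/117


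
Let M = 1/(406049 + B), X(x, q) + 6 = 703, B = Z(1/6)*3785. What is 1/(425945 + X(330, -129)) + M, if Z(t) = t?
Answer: 4999931/1041040184718 ≈ 4.8028e-6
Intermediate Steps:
B = 3785/6 ≈ 630.83
X(x, q) = 697 (X(x, q) = -6 + 703 = 697)
M = 6/2440079 (M = 1/(406049 + 3785/6) = 1/(2440079/6) = 6/2440079 ≈ 2.4589e-6)
1/(425945 + X(330, -129)) + M = 1/(425945 + 697) + 6/2440079 = 1/426642 + 6/2440079 = 4999931/1041040184718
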